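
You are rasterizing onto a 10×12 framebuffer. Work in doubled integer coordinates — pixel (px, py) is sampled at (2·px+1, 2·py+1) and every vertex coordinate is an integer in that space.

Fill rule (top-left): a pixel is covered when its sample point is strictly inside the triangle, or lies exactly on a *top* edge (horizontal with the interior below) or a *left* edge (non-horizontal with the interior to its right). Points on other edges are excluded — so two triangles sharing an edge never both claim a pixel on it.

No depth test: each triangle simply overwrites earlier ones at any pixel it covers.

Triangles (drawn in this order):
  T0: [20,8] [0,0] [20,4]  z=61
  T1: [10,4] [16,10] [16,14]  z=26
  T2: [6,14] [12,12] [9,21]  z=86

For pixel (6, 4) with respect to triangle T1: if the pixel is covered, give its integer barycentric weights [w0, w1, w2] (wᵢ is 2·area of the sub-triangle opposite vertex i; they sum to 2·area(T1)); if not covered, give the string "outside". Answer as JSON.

T0:
  2·area = 80
  edge (20, 8)→(0, 0): d=(-20,-8) top-left  bias=+0
  edge (0, 0)→(20, 4): d=(20,4) right/bottom  bias=-1
  edge (20, 4)→(20, 8): d=(0,4) right/bottom  bias=-1
    (1,0)@(3, 1): e=[4,8,68] → #
    (2,0)@(5, 1): e=[20,0,60] → ·  [on edge]
    (1,1)@(3, 3): e=[-36,48,68] → ·
    (4,1)@(9, 3): e=[12,24,44] → #
    (5,1)@(11, 3): e=[28,16,36] → #
    (6,1)@(13, 3): e=[44,8,28] → #
    (7,1)@(15, 3): e=[60,0,20] → ·  [on edge]
    (4,2)@(9, 5): e=[-28,64,44] → ·
    (5,2)@(11, 5): e=[-12,56,36] → ·
    (6,2)@(13, 5): e=[4,48,28] → #
    (7,2)@(15, 5): e=[20,40,20] → #
    (8,2)@(17, 5): e=[36,32,12] → #
  covered (9 px):
    · # · · · · · · · ·
    · · · · # # # · · ·
    · · · · · · # # # #
    · · · · · · · · · #
    · · · · · · · · · ·
    · · · · · · · · · ·
    · · · · · · · · · ·
    · · · · · · · · · ·
    · · · · · · · · · ·
    · · · · · · · · · ·
    · · · · · · · · · ·
    · · · · · · · · · ·
T1:
  2·area = 24
  edge (10, 4)→(16, 10): d=(6,6) right/bottom  bias=-1
  edge (16, 10)→(16, 14): d=(0,4) right/bottom  bias=-1
  edge (16, 14)→(10, 4): d=(-6,-10) top-left  bias=+0
    (3,0)@(7, 1): e=[0,36,-12] → ·  [on edge]
    (4,1)@(9, 3): e=[0,28,-4] → ·  [on edge]
    (5,2)@(11, 5): e=[0,20,4] → ·  [on edge]
    (6,3)@(13, 7): e=[0,12,12] → ·  [on edge]
    (6,4)@(13, 9): e=[12,12,0] → #  [on edge]
    (7,4)@(15, 9): e=[0,4,20] → ·  [on edge]
    (6,5)@(13, 11): e=[24,12,-12] → ·
    (7,5)@(15, 11): e=[12,4,8] → #
    (8,5)@(17, 11): e=[0,-4,28] → ·  [on edge]
    (7,6)@(15, 13): e=[24,4,-4] → ·
    (9,6)@(19, 13): e=[0,-12,36] → ·  [on edge]
    (9,9)@(19, 19): e=[36,-12,0] → ·  [on edge]
  covered (2 px):
    · · · · · · · · · ·
    · · · · · · · · · ·
    · · · · · · · · · ·
    · · · · · · · · · ·
    · · · · · · # · · ·
    · · · · · · · # · ·
    · · · · · · · · · ·
    · · · · · · · · · ·
    · · · · · · · · · ·
    · · · · · · · · · ·
    · · · · · · · · · ·
    · · · · · · · · · ·
T2:
  2·area = 48
  edge (6, 14)→(12, 12): d=(6,-2) top-left  bias=+0
  edge (12, 12)→(9, 21): d=(-3,9) right/bottom  bias=-1
  edge (9, 21)→(6, 14): d=(-3,-7) top-left  bias=+0
    (7,1)@(15, 3): e=[-48,0,96] → ·  [on edge]
    (1,3)@(3, 7): e=[-48,96,0] → ·  [on edge]
    (6,4)@(13, 9): e=[-16,0,64] → ·  [on edge]
    (7,5)@(15, 11): e=[0,-24,72] → ·  [on edge]
    (4,6)@(9, 13): e=[0,24,24] → #  [on edge]
    (5,6)@(11, 13): e=[4,6,38] → #
    (6,6)@(13, 13): e=[8,-12,52] → ·
    (1,7)@(3, 15): e=[0,72,-24] → ·  [on edge]
    (3,7)@(7, 15): e=[8,36,4] → #
    (5,7)@(11, 15): e=[16,0,32] → ·  [on edge]
    (3,8)@(7, 17): e=[20,30,-2] → ·
    (4,8)@(9, 17): e=[24,12,12] → #
    (4,10)@(9, 21): e=[48,0,0] → ·  [on edge]
  covered (6 px):
    · · · · · · · · · ·
    · · · · · · · · · ·
    · · · · · · · · · ·
    · · · · · · · · · ·
    · · · · · · · · · ·
    · · · · · · · · · ·
    · · · · # # · · · ·
    · · · # # · · · · ·
    · · · · # · · · · ·
    · · · · # · · · · ·
    · · · · · · · · · ·
    · · · · · · · · · ·

Answer: [12,0,12]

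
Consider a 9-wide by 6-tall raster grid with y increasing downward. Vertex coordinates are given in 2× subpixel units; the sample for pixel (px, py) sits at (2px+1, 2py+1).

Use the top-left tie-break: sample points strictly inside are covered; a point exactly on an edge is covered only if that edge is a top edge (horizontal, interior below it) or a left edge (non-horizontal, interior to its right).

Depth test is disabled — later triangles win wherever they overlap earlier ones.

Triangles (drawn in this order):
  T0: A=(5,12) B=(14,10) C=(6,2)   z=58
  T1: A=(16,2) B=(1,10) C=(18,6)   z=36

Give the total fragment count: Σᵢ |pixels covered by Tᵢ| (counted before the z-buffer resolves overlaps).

T0:
  2·area = 88  (B↔C swapped to make it positive)
  edge (5, 12)→(6, 2): d=(1,-10) top-left  bias=+0
  edge (6, 2)→(14, 10): d=(8,8) right/bottom  bias=-1
  edge (14, 10)→(5, 12): d=(-9,2) right/bottom  bias=-1
    (2,0)@(5, 1): e=[-11,0,99] → ·  [on edge]
    (3,1)@(7, 3): e=[11,0,77] → ·  [on edge]
    (3,2)@(7, 5): e=[13,16,59] → #
    (4,2)@(9, 5): e=[33,0,55] → ·  [on edge]
    (3,3)@(7, 7): e=[15,32,41] → #
    (4,3)@(9, 7): e=[35,16,37] → #
    (5,3)@(11, 7): e=[55,0,33] → ·  [on edge]
    (3,4)@(7, 9): e=[17,48,23] → #
    (5,4)@(11, 9): e=[57,16,15] → #
    (6,4)@(13, 9): e=[77,0,11] → ·  [on edge]
    (3,5)@(7, 11): e=[19,64,5] → #
    (5,5)@(11, 11): e=[59,32,-3] → ·
    (7,5)@(15, 11): e=[99,0,-11] → ·  [on edge]
  covered (8 px):
    · · · · · · · · ·
    · · · · · · · · ·
    · · · # · · · · ·
    · · · # # · · · ·
    · · · # # # · · ·
    · · · # # · · · ·
T1:
  2·area = 76  (B↔C swapped to make it positive)
  edge (16, 2)→(18, 6): d=(2,4) right/bottom  bias=-1
  edge (18, 6)→(1, 10): d=(-17,4) right/bottom  bias=-1
  edge (1, 10)→(16, 2): d=(15,-8) top-left  bias=+0
    (7,1)@(15, 3): e=[6,63,7] → #
    (8,1)@(17, 3): e=[-2,55,23] → ·
    (5,2)@(11, 5): e=[26,45,5] → #
    (6,2)@(13, 5): e=[18,37,21] → #
    (8,2)@(17, 5): e=[2,21,53] → #
    (3,3)@(7, 7): e=[46,27,3] → #
    (4,3)@(9, 7): e=[38,19,19] → #
    (7,3)@(15, 7): e=[14,-5,67] → ·
    (8,3)@(17, 7): e=[6,-13,83] → ·
    (1,4)@(3, 9): e=[66,9,1] → #
    (2,4)@(5, 9): e=[58,1,17] → #
    (3,4)@(7, 9): e=[50,-7,33] → ·
  covered (11 px):
    · · · · · · · · ·
    · · · · · · · # ·
    · · · · · # # # #
    · · · # # # # · ·
    · # # · · · · · ·
    · · · · · · · · ·

Result: 19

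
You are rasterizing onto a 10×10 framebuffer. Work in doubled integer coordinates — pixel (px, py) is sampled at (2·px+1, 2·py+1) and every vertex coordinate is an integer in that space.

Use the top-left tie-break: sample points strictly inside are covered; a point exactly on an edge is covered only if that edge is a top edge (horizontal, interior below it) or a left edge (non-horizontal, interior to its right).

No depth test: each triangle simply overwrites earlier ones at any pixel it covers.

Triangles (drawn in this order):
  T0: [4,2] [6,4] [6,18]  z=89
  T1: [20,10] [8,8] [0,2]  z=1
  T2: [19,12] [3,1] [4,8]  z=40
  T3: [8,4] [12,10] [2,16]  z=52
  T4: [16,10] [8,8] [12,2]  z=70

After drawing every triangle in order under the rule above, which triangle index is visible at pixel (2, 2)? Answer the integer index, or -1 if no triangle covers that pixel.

T0:
  2·area = 28
  edge (4, 2)→(6, 4): d=(2,2) right/bottom  bias=-1
  edge (6, 4)→(6, 18): d=(0,14) right/bottom  bias=-1
  edge (6, 18)→(4, 2): d=(-2,-16) top-left  bias=+0
    (1,0)@(3, 1): e=[0,42,-14] → .  [on edge]
    (2,1)@(5, 3): e=[0,14,14] → .  [on edge]
    (2,2)@(5, 5): e=[4,14,10] → X
    (3,2)@(7, 5): e=[0,-14,42] → .  [on edge]
    (2,3)@(5, 7): e=[8,14,6] → X
    (3,3)@(7, 7): e=[4,-14,38] → .
    (4,3)@(9, 7): e=[0,-42,70] → .  [on edge]
    (2,4)@(5, 9): e=[12,14,2] → X
    (3,4)@(7, 9): e=[8,-14,34] → .
    (5,4)@(11, 9): e=[0,-70,98] → .  [on edge]
    (2,5)@(5, 11): e=[16,14,-2] → .
    (6,5)@(13, 11): e=[0,-98,126] → .  [on edge]
    (7,6)@(15, 13): e=[0,-126,154] → .  [on edge]
    (8,7)@(17, 15): e=[0,-154,182] → .  [on edge]
    (9,8)@(19, 17): e=[0,-182,210] → .  [on edge]
  covered (3 px):
    . . . . . . . . . .
    . . . . . . . . . .
    . . X . . . . . . .
    . . X . . . . . . .
    . . X . . . . . . .
    . . . . . . . . . .
    . . . . . . . . . .
    . . . . . . . . . .
    . . . . . . . . . .
    . . . . . . . . . .
T1:
  2·area = 56
  edge (20, 10)→(8, 8): d=(-12,-2) top-left  bias=+0
  edge (8, 8)→(0, 2): d=(-8,-6) top-left  bias=+0
  edge (0, 2)→(20, 10): d=(20,8) right/bottom  bias=-1
    (2,2)@(5, 5): e=[30,6,20] → X
    (3,2)@(7, 5): e=[34,18,4] → X
    (4,2)@(9, 5): e=[38,30,-12] → .
    (2,3)@(5, 7): e=[6,-10,60] → .
    (3,3)@(7, 7): e=[10,2,44] → X
    (4,3)@(9, 7): e=[14,14,28] → X
    (5,3)@(11, 7): e=[18,26,12] → X
    (6,3)@(13, 7): e=[22,38,-4] → .
    (3,4)@(7, 9): e=[-14,-14,84] → .
    (4,4)@(9, 9): e=[-10,-2,68] → .
    (5,4)@(11, 9): e=[-6,10,52] → .
    (7,4)@(15, 9): e=[2,34,20] → X
  covered (7 px):
    . . . . . . . . . .
    . . . . . . . . . .
    . . X X . . . . . .
    . . . X X X . . . .
    . . . . . . . X X .
    . . . . . . . . . .
    . . . . . . . . . .
    . . . . . . . . . .
    . . . . . . . . . .
    . . . . . . . . . .
T2:
  2·area = 101  (B↔C swapped to make it positive)
  edge (19, 12)→(4, 8): d=(-15,-4) top-left  bias=+0
  edge (4, 8)→(3, 1): d=(-1,-7) top-left  bias=+0
  edge (3, 1)→(19, 12): d=(16,11) right/bottom  bias=-1
    (1,0)@(3, 1): e=[101,0,0] → .  [on edge]
    (2,1)@(5, 3): e=[79,12,10] → X
    (3,1)@(7, 3): e=[87,26,-12] → .
    (2,2)@(5, 5): e=[49,10,42] → X
    (3,2)@(7, 5): e=[57,24,20] → X
    (4,2)@(9, 5): e=[65,38,-2] → .
    (2,3)@(5, 7): e=[19,8,74] → X
    (4,3)@(9, 7): e=[35,36,30] → X
    (5,3)@(11, 7): e=[43,50,8] → X
    (6,3)@(13, 7): e=[51,64,-14] → .
    (2,4)@(5, 9): e=[-11,6,106] → .
    (3,4)@(7, 9): e=[-3,20,84] → .
    (2,7)@(5, 15): e=[-101,0,202] → .  [on edge]
  covered (11 px):
    . . . . . . . . . .
    . . X . . . . . . .
    . . X X . . . . . .
    . . X X X X . . . .
    . . . . X X X . . .
    . . . . . . . . X .
    . . . . . . . . . .
    . . . . . . . . . .
    . . . . . . . . . .
    . . . . . . . . . .
T3:
  2·area = 84
  edge (8, 4)→(12, 10): d=(4,6) right/bottom  bias=-1
  edge (12, 10)→(2, 16): d=(-10,6) right/bottom  bias=-1
  edge (2, 16)→(8, 4): d=(6,-12) top-left  bias=+0
    (3,3)@(7, 7): e=[18,60,6] → X
    (4,3)@(9, 7): e=[6,48,30] → X
    (5,3)@(11, 7): e=[-6,36,54] → .
    (8,3)@(17, 7): e=[-42,0,126] → .  [on edge]
    (3,4)@(7, 9): e=[26,40,18] → X
    (5,4)@(11, 9): e=[2,16,66] → X
    (6,4)@(13, 9): e=[-10,4,90] → .
    (2,5)@(5, 11): e=[46,32,6] → X
    (5,5)@(11, 11): e=[10,-4,78] → .
    (2,6)@(5, 13): e=[54,12,18] → X
    (3,6)@(7, 13): e=[42,0,42] → .  [on edge]
    (4,6)@(9, 13): e=[30,-12,66] → .
  covered (10 px):
    . . . . . . . . . .
    . . . . . . . . . .
    . . . . . . . . . .
    . . . X X . . . . .
    . . . X X X . . . .
    . . X X X . . . . .
    . . X . . . . . . .
    . X . . . . . . . .
    . . . . . . . . . .
    . . . . . . . . . .
T4:
  2·area = 56
  edge (16, 10)→(8, 8): d=(-8,-2) top-left  bias=+0
  edge (8, 8)→(12, 2): d=(4,-6) top-left  bias=+0
  edge (12, 2)→(16, 10): d=(4,8) right/bottom  bias=-1
    (5,2)@(11, 5): e=[30,6,20] → X
    (6,2)@(13, 5): e=[34,18,4] → X
    (7,2)@(15, 5): e=[38,30,-12] → .
    (4,3)@(9, 7): e=[10,2,44] → X
    (7,3)@(15, 7): e=[22,38,-4] → .
    (4,4)@(9, 9): e=[-6,10,52] → .
    (5,4)@(11, 9): e=[-2,22,36] → .
    (6,4)@(13, 9): e=[2,34,20] → X
    (7,4)@(15, 9): e=[6,46,4] → X
    (8,4)@(17, 9): e=[10,58,-12] → .
    (6,5)@(13, 11): e=[-14,42,28] → .
    (7,5)@(15, 11): e=[-10,54,12] → .
  covered (7 px):
    . . . . . . . . . .
    . . . . . . . . . .
    . . . . . X X . . .
    . . . . X X X . . .
    . . . . . . X X . .
    . . . . . . . . . .
    . . . . . . . . . .
    . . . . . . . . . .
    . . . . . . . . . .
    . . . . . . . . . .

Z-buffer (winner per pixel, '.' = empty):
  . . . . . . . . . .
  . . 2 . . . . . . .
  . . 2 2 . 4 4 . . .
  . . 2 3 4 4 4 . . .
  . . 0 3 3 3 4 4 1 .
  . . 3 3 3 . . . 2 .
  . . 3 . . . . . . .
  . 3 . . . . . . . .
  . . . . . . . . . .
  . . . . . . . . . .

Answer: 2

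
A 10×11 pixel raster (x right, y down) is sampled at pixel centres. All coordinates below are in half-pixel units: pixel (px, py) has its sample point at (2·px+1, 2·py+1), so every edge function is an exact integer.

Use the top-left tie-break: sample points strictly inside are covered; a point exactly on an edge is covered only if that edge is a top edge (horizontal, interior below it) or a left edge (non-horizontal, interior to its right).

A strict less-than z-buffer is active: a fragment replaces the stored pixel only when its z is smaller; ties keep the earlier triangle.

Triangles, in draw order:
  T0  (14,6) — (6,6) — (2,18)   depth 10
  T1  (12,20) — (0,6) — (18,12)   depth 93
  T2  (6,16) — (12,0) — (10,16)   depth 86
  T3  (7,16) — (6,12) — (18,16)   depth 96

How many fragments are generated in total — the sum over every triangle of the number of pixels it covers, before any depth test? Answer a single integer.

T0:
  2·area = 96  (B↔C swapped to make it positive)
  edge (14, 6)→(2, 18): d=(-12,12) right/bottom  bias=-1
  edge (2, 18)→(6, 6): d=(4,-12) top-left  bias=+0
  edge (6, 6)→(14, 6): d=(8,0) top-left  bias=+0
    (9,0)@(19, 1): e=[0,136,-40] → .  [on edge]
    (3,1)@(7, 3): e=[120,0,-24] → .  [on edge]
    (8,1)@(17, 3): e=[0,120,-24] → .  [on edge]
    (7,2)@(15, 5): e=[0,104,-8] → .  [on edge]
    (3,3)@(7, 7): e=[72,16,8] → X
    (4,3)@(9, 7): e=[48,40,8] → X
    (5,3)@(11, 7): e=[24,64,8] → X
    (6,3)@(13, 7): e=[0,88,8] → .  [on edge]
    (2,4)@(5, 9): e=[72,0,24] → X  [on edge]
    (5,4)@(11, 9): e=[0,72,24] → .  [on edge]
    (2,5)@(5, 11): e=[48,8,40] → X
    (4,5)@(9, 11): e=[0,56,40] → .  [on edge]
    (3,6)@(7, 13): e=[0,40,56] → .  [on edge]
    (1,7)@(3, 15): e=[24,0,72] → X  [on edge]
    (2,7)@(5, 15): e=[0,24,72] → .  [on edge]
    (1,8)@(3, 17): e=[0,8,88] → .  [on edge]
    (0,9)@(1, 19): e=[0,-8,104] → .  [on edge]
    (0,10)@(1, 21): e=[-24,0,120] → .  [on edge]
  covered (10 px):
    . . . . . . . . . .
    . . . . . . . . . .
    . . . . . . . . . .
    . . . X X X . . . .
    . . X X X . . . . .
    . . X X . . . . . .
    . . X . . . . . . .
    . X . . . . . . . .
    . . . . . . . . . .
    . . . . . . . . . .
    . . . . . . . . . .
T1:
  2·area = 180
  edge (12, 20)→(0, 6): d=(-12,-14) top-left  bias=+0
  edge (0, 6)→(18, 12): d=(18,6) right/bottom  bias=-1
  edge (18, 12)→(12, 20): d=(-6,8) right/bottom  bias=-1
    (0,3)@(1, 7): e=[2,12,166] → X
    (1,3)@(3, 7): e=[30,0,150] → .  [on edge]
    (0,4)@(1, 9): e=[-22,48,154] → .
    (1,4)@(3, 9): e=[6,36,138] → X
    (2,4)@(5, 9): e=[34,24,122] → X
    (3,4)@(7, 9): e=[62,12,106] → X
    (4,4)@(9, 9): e=[90,0,90] → .  [on edge]
    (1,5)@(3, 11): e=[-18,72,126] → .
    (2,5)@(5, 11): e=[10,60,110] → X
    (4,5)@(9, 11): e=[66,36,78] → X
    (5,5)@(11, 11): e=[94,24,62] → X
    (6,5)@(13, 11): e=[122,12,46] → X
    (7,5)@(15, 11): e=[150,0,30] → .  [on edge]
  covered (21 px):
    . . . . . . . . . .
    . . . . . . . . . .
    . . . . . . . . . .
    X . . . . . . . . .
    . X X X . . . . . .
    . . X X X X X . . .
    . . . X X X X X X .
    . . . . X X X X . .
    . . . . . X X . . .
    . . . . . . . . . .
    . . . . . . . . . .
T2:
  2·area = 64
  edge (6, 16)→(12, 0): d=(6,-16) top-left  bias=+0
  edge (12, 0)→(10, 16): d=(-2,16) right/bottom  bias=-1
  edge (10, 16)→(6, 16): d=(-4,0) right/bottom  bias=-1
    (5,1)@(11, 3): e=[2,10,52] → X
    (6,1)@(13, 3): e=[34,-22,52] → .
    (5,2)@(11, 5): e=[14,6,44] → X
    (6,2)@(13, 5): e=[46,-26,44] → .
    (5,3)@(11, 7): e=[26,2,36] → X
    (6,3)@(13, 7): e=[58,-30,36] → .
    (4,4)@(9, 9): e=[6,30,28] → X
    (5,4)@(11, 9): e=[38,-2,28] → .
    (4,5)@(9, 11): e=[18,26,20] → X
    (5,5)@(11, 11): e=[50,-6,20] → .
    (4,6)@(9, 13): e=[30,22,12] → X
    (5,6)@(11, 13): e=[62,-10,12] → .
  covered (8 px):
    . . . . . . . . . .
    . . . . . X . . . .
    . . . . . X . . . .
    . . . . . X . . . .
    . . . . X . . . . .
    . . . . X . . . . .
    . . . . X . . . . .
    . . . X X . . . . .
    . . . . . . . . . .
    . . . . . . . . . .
    . . . . . . . . . .
T3:
  2·area = 44
  edge (7, 16)→(6, 12): d=(-1,-4) top-left  bias=+0
  edge (6, 12)→(18, 16): d=(12,4) right/bottom  bias=-1
  edge (18, 16)→(7, 16): d=(-11,0) right/bottom  bias=-1
    (1,5)@(3, 11): e=[-11,0,55] → .  [on edge]
    (3,6)@(7, 13): e=[3,8,33] → X
    (4,6)@(9, 13): e=[11,0,33] → .  [on edge]
    (3,7)@(7, 15): e=[1,32,11] → X
    (4,7)@(9, 15): e=[9,24,11] → X
    (5,7)@(11, 15): e=[17,16,11] → X
    (6,7)@(13, 15): e=[25,8,11] → X
    (7,7)@(15, 15): e=[33,0,11] → .  [on edge]
    (3,8)@(7, 17): e=[-1,56,-11] → .
    (4,8)@(9, 17): e=[7,48,-11] → .
    (5,8)@(11, 17): e=[15,40,-11] → .
    (6,8)@(13, 17): e=[23,32,-11] → .
  covered (5 px):
    . . . . . . . . . .
    . . . . . . . . . .
    . . . . . . . . . .
    . . . . . . . . . .
    . . . . . . . . . .
    . . . . . . . . . .
    . . . X . . . . . .
    . . . X X X X . . .
    . . . . . . . . . .
    . . . . . . . . . .
    . . . . . . . . . .

Result: 44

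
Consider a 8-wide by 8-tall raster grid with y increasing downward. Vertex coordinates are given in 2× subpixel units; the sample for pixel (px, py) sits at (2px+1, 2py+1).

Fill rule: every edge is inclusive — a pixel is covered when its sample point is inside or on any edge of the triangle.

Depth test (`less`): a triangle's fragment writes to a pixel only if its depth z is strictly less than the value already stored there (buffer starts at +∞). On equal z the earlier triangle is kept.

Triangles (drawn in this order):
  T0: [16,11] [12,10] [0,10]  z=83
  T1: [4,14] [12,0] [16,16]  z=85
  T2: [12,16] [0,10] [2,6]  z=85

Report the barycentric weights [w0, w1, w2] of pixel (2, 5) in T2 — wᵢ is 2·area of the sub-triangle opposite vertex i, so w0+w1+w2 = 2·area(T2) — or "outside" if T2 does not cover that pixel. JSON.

T0:
  2·area = 12  (B↔C swapped to make it positive)
  edge (16, 11)→(0, 10): d=(-16,-1) inclusive
  edge (0, 10)→(12, 10): d=(12,0) inclusive
  edge (12, 10)→(16, 11): d=(4,1) inclusive
  covered (0 px):
    . . . . . . . .
    . . . . . . . .
    . . . . . . . .
    . . . . . . . .
    . . . . . . . .
    . . . . . . . .
    . . . . . . . .
    . . . . . . . .
T1:
  2·area = 184
  edge (4, 14)→(12, 0): d=(8,-14) inclusive
  edge (12, 0)→(16, 16): d=(4,16) inclusive
  edge (16, 16)→(4, 14): d=(-12,-2) inclusive
    (5,1)@(11, 3): e=[10,28,146] → X
    (6,1)@(13, 3): e=[38,-4,150] → .
    (5,2)@(11, 5): e=[26,36,122] → X
    (6,2)@(13, 5): e=[54,4,126] → X
    (7,2)@(15, 5): e=[82,-28,130] → .
    (4,3)@(9, 7): e=[14,76,94] → X
    (7,3)@(15, 7): e=[98,-20,106] → .
    (3,4)@(7, 9): e=[2,116,66] → X
    (7,4)@(15, 9): e=[114,-12,82] → .
    (3,5)@(7, 11): e=[18,124,42] → X
    (7,5)@(15, 11): e=[130,-4,58] → .
    (2,6)@(5, 13): e=[6,164,14] → X
  covered (23 px):
    . . . . . . . .
    . . . . . X . .
    . . . . . X X .
    . . . . X X X .
    . . . X X X X .
    . . . X X X X .
    . . X X X X X X
    . . . . . X X X
T2:
  2·area = 60
  edge (12, 16)→(0, 10): d=(-12,-6) inclusive
  edge (0, 10)→(2, 6): d=(2,-4) inclusive
  edge (2, 6)→(12, 16): d=(10,10) inclusive
    (0,2)@(1, 5): e=[66,-6,0] → .  [on edge]
    (1,3)@(3, 7): e=[54,6,0] → X  [on edge]
    (2,3)@(5, 7): e=[66,14,-20] → .
    (0,4)@(1, 9): e=[18,2,40] → X
    (2,4)@(5, 9): e=[42,18,0] → X  [on edge]
    (3,4)@(7, 9): e=[54,26,-20] → .
    (0,5)@(1, 11): e=[-6,6,60] → .
    (1,5)@(3, 11): e=[6,14,40] → X
    (3,5)@(7, 11): e=[30,30,0] → X  [on edge]
    (4,5)@(9, 11): e=[42,38,-20] → .
    (1,6)@(3, 13): e=[-18,18,60] → .
    (2,6)@(5, 13): e=[-6,26,40] → .
    (4,6)@(9, 13): e=[18,42,0] → X  [on edge]
    (5,7)@(11, 15): e=[6,54,0] → X  [on edge]
  covered (10 px):
    . . . . . . . .
    . . . . . . . .
    . . . . . . . .
    . X . . . . . .
    X X X . . . . .
    . X X X . . . .
    . . . X X . . .
    . . . . . X . .

Answer: [22,20,18]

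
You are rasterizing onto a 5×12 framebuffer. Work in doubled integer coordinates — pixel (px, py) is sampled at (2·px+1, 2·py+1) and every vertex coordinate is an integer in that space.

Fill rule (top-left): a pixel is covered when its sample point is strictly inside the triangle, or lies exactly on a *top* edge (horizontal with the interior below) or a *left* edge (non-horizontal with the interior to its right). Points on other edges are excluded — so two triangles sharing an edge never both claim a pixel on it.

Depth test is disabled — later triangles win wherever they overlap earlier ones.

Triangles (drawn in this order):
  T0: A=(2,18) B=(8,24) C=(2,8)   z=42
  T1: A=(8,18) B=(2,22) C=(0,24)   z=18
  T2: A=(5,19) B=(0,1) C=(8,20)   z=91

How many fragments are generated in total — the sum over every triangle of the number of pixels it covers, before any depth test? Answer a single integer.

T0:
  2·area = 60  (B↔C swapped to make it positive)
  edge (2, 18)→(2, 8): d=(0,-10) top-left  bias=+0
  edge (2, 8)→(8, 24): d=(6,16) right/bottom  bias=-1
  edge (8, 24)→(2, 18): d=(-6,-6) top-left  bias=+0
    (1,5)@(3, 11): e=[10,2,48] → █
    (2,5)@(5, 11): e=[30,-30,60] → ·
    (1,6)@(3, 13): e=[10,14,36] → █
    (2,6)@(5, 13): e=[30,-18,48] → ·
    (1,7)@(3, 15): e=[10,26,24] → █
    (2,7)@(5, 15): e=[30,-6,36] → ·
    (0,8)@(1, 17): e=[-10,70,0] → ·  [on edge]
    (1,8)@(3, 17): e=[10,38,12] → █
    (2,8)@(5, 17): e=[30,6,24] → █
    (3,8)@(7, 17): e=[50,-26,36] → ·
    (1,9)@(3, 19): e=[10,50,0] → █  [on edge]
    (3,9)@(7, 19): e=[50,-14,24] → ·
    (2,10)@(5, 21): e=[30,30,0] → █  [on edge]
    (3,11)@(7, 23): e=[50,10,0] → █  [on edge]
  covered (9 px):
    · · · · ·
    · · · · ·
    · · · · ·
    · · · · ·
    · · · · ·
    · █ · · ·
    · █ · · ·
    · █ · · ·
    · █ █ · ·
    · █ █ · ·
    · · █ · ·
    · · · █ ·
T1:
  2·area = 4  (B↔C swapped to make it positive)
  edge (8, 18)→(0, 24): d=(-8,6) right/bottom  bias=-1
  edge (0, 24)→(2, 22): d=(2,-2) top-left  bias=+0
  edge (2, 22)→(8, 18): d=(6,-4) top-left  bias=+0
    (4,7)@(9, 15): e=[18,0,-14] → ·  [on edge]
    (3,8)@(7, 17): e=[14,0,-10] → ·  [on edge]
    (2,9)@(5, 19): e=[10,0,-6] → ·  [on edge]
    (1,10)@(3, 21): e=[6,0,-2] → ·  [on edge]
    (0,11)@(1, 23): e=[2,0,2] → █  [on edge]
    (1,11)@(3, 23): e=[-10,4,10] → ·
  covered (1 px):
    · · · · ·
    · · · · ·
    · · · · ·
    · · · · ·
    · · · · ·
    · · · · ·
    · · · · ·
    · · · · ·
    · · · · ·
    · · · · ·
    · · · · ·
    █ · · · ·
T2:
  2·area = 49
  edge (5, 19)→(0, 1): d=(-5,-18) top-left  bias=+0
  edge (0, 1)→(8, 20): d=(8,19) right/bottom  bias=-1
  edge (8, 20)→(5, 19): d=(-3,-1) top-left  bias=+0
    (1,4)@(3, 9): e=[14,7,28] → █
    (2,4)@(5, 9): e=[50,-31,30] → ·
    (1,5)@(3, 11): e=[4,23,22] → █
    (2,5)@(5, 11): e=[40,-15,24] → ·
    (1,6)@(3, 13): e=[-6,39,16] → ·
    (2,6)@(5, 13): e=[30,1,18] → █
    (3,6)@(7, 13): e=[66,-37,20] → ·
    (2,7)@(5, 15): e=[20,17,12] → █
    (3,7)@(7, 15): e=[56,-21,14] → ·
    (2,8)@(5, 17): e=[10,33,6] → █
    (3,8)@(7, 17): e=[46,-5,8] → ·
    (2,9)@(5, 19): e=[0,49,0] → █  [on edge]
  covered (7 px):
    · · · · ·
    · · · · ·
    · · · · ·
    · · · · ·
    · █ · · ·
    · █ · · ·
    · · █ · ·
    · · █ · ·
    · · █ · ·
    · · █ █ ·
    · · · · ·
    · · · · ·

Final: 17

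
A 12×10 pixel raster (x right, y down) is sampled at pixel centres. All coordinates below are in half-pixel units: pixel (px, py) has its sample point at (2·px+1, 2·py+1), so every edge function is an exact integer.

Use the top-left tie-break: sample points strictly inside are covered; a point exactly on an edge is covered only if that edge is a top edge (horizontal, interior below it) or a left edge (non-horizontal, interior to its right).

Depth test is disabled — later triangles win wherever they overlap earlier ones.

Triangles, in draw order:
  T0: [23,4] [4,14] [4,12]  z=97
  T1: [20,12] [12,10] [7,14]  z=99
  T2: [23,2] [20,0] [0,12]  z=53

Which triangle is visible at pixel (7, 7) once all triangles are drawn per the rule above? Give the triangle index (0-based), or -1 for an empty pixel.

T0:
  2·area = 38
  edge (23, 4)→(4, 14): d=(-19,10) right/bottom  bias=-1
  edge (4, 14)→(4, 12): d=(0,-2) top-left  bias=+0
  edge (4, 12)→(23, 4): d=(19,-8) top-left  bias=+0
    (10,2)@(21, 5): e=[1,34,3] → X
    (11,2)@(23, 5): e=[-19,38,19] → .
    (8,3)@(17, 7): e=[3,26,9] → X
    (9,3)@(19, 7): e=[-17,30,25] → .
    (10,3)@(21, 7): e=[-37,34,41] → .
    (6,4)@(13, 9): e=[5,18,15] → X
    (7,4)@(15, 9): e=[-15,22,31] → .
    (8,4)@(17, 9): e=[-35,26,47] → .
    (3,5)@(7, 11): e=[27,6,5] → X
    (4,5)@(9, 11): e=[7,10,21] → X
    (5,5)@(11, 11): e=[-13,14,37] → .
    (6,5)@(13, 11): e=[-33,18,53] → .
  covered (6 px):
    . . . . . . . . . . . .
    . . . . . . . . . . . .
    . . . . . . . . . . X .
    . . . . . . . . X . . .
    . . . . . . X . . . . .
    . . . X X . . . . . . .
    . . X . . . . . . . . .
    . . . . . . . . . . . .
    . . . . . . . . . . . .
    . . . . . . . . . . . .
T1:
  2·area = 42  (B↔C swapped to make it positive)
  edge (20, 12)→(7, 14): d=(-13,2) right/bottom  bias=-1
  edge (7, 14)→(12, 10): d=(5,-4) top-left  bias=+0
  edge (12, 10)→(20, 12): d=(8,2) right/bottom  bias=-1
    (5,5)@(11, 11): e=[31,1,10] → X
    (6,5)@(13, 11): e=[27,9,6] → X
    (7,5)@(15, 11): e=[23,17,2] → X
    (8,5)@(17, 11): e=[19,25,-2] → .
    (4,6)@(9, 13): e=[9,3,30] → X
    (7,6)@(15, 13): e=[-3,27,18] → .
    (4,7)@(9, 15): e=[-17,13,46] → .
    (5,7)@(11, 15): e=[-21,21,42] → .
    (6,7)@(13, 15): e=[-25,29,38] → .
  covered (6 px):
    . . . . . . . . . . . .
    . . . . . . . . . . . .
    . . . . . . . . . . . .
    . . . . . . . . . . . .
    . . . . . . . . . . . .
    . . . . . X X X . . . .
    . . . . X X X . . . . .
    . . . . . . . . . . . .
    . . . . . . . . . . . .
    . . . . . . . . . . . .
T2:
  2·area = 76  (B↔C swapped to make it positive)
  edge (23, 2)→(0, 12): d=(-23,10) right/bottom  bias=-1
  edge (0, 12)→(20, 0): d=(20,-12) top-left  bias=+0
  edge (20, 0)→(23, 2): d=(3,2) right/bottom  bias=-1
    (9,0)@(19, 1): e=[63,8,5] → X
    (10,0)@(21, 1): e=[43,32,1] → X
    (11,0)@(23, 1): e=[23,56,-3] → .
    (7,1)@(15, 3): e=[57,0,19] → X  [on edge]
    (8,1)@(17, 3): e=[37,24,15] → X
    (10,1)@(21, 3): e=[-3,72,7] → .
    (6,2)@(13, 5): e=[31,16,29] → X
    (8,2)@(17, 5): e=[-9,64,21] → .
    (9,2)@(19, 5): e=[-29,88,17] → .
    (4,3)@(9, 7): e=[25,8,43] → X
    (5,3)@(11, 7): e=[5,32,39] → X
    (6,3)@(13, 7): e=[-15,56,35] → .
    (2,4)@(5, 9): e=[19,0,57] → X  [on edge]
  covered (10 px):
    . . . . . . . . . X X .
    . . . . . . . X X X . .
    . . . . . . X X . . . .
    . . . . X X . . . . . .
    . . X . . . . . . . . .
    . . . . . . . . . . . .
    . . . . . . . . . . . .
    . . . . . . . . . . . .
    . . . . . . . . . . . .
    . . . . . . . . . . . .

Z-buffer (winner per pixel, '.' = empty):
  . . . . . . . . . 2 2 .
  . . . . . . . 2 2 2 . .
  . . . . . . 2 2 . . 0 .
  . . . . 2 2 . . 0 . . .
  . . 2 . . . 0 . . . . .
  . . . 0 0 1 1 1 . . . .
  . . 0 . 1 1 1 . . . . .
  . . . . . . . . . . . .
  . . . . . . . . . . . .
  . . . . . . . . . . . .

Answer: -1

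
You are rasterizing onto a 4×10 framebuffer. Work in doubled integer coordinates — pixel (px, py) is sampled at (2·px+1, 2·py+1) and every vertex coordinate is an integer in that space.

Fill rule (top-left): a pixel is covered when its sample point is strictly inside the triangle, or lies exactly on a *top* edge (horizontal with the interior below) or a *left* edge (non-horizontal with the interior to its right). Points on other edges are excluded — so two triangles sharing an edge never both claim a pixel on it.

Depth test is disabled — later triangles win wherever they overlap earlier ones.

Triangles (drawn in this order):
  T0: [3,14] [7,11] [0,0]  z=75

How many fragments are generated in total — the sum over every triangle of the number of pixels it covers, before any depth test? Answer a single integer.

T0:
  2·area = 65  (B↔C swapped to make it positive)
  edge (3, 14)→(0, 0): d=(-3,-14) top-left  bias=+0
  edge (0, 0)→(7, 11): d=(7,11) right/bottom  bias=-1
  edge (7, 11)→(3, 14): d=(-4,3) right/bottom  bias=-1
    (0,1)@(1, 3): e=[5,10,50] → #
    (1,1)@(3, 3): e=[33,-12,44] → ·
    (0,2)@(1, 5): e=[-1,24,42] → ·
    (1,2)@(3, 5): e=[27,2,36] → #
    (2,2)@(5, 5): e=[55,-20,30] → ·
    (1,3)@(3, 7): e=[21,16,28] → #
    (2,3)@(5, 7): e=[49,-6,22] → ·
    (1,4)@(3, 9): e=[15,30,20] → #
    (2,4)@(5, 9): e=[43,8,14] → #
    (3,4)@(7, 9): e=[71,-14,8] → ·
    (1,5)@(3, 11): e=[9,44,12] → #
    (3,5)@(7, 11): e=[65,0,0] → ·  [on edge]
  covered (8 px):
    · · · ·
    # · · ·
    · # · ·
    · # · ·
    · # # ·
    · # # ·
    · # · ·
    · · · ·
    · · · ·
    · · · ·

Answer: 8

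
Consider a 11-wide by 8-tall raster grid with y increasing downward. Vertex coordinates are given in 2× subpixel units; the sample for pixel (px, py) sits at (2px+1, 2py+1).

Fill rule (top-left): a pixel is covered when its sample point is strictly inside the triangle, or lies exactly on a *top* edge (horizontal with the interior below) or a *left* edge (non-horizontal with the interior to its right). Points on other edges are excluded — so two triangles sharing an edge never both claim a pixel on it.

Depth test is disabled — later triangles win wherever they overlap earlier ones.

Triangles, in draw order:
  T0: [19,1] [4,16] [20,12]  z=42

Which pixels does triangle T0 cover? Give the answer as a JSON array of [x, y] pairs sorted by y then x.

T0:
  2·area = 180  (B↔C swapped to make it positive)
  edge (19, 1)→(20, 12): d=(1,11) right/bottom  bias=-1
  edge (20, 12)→(4, 16): d=(-16,4) right/bottom  bias=-1
  edge (4, 16)→(19, 1): d=(15,-15) top-left  bias=+0
    (9,0)@(19, 1): e=[0,180,0] → .  [on edge]
    (8,1)@(17, 3): e=[24,156,0] → X  [on edge]
    (9,1)@(19, 3): e=[2,148,30] → X
    (10,1)@(21, 3): e=[-20,140,60] → .
    (7,2)@(15, 5): e=[48,132,0] → X  [on edge]
    (10,2)@(21, 5): e=[-18,108,90] → .
    (6,3)@(13, 7): e=[72,108,0] → X  [on edge]
    (10,3)@(21, 7): e=[-16,76,120] → .
    (5,4)@(11, 9): e=[96,84,0] → X  [on edge]
    (10,4)@(21, 9): e=[-14,44,150] → .
    (4,5)@(9, 11): e=[120,60,0] → X  [on edge]
    (10,5)@(21, 11): e=[-12,12,180] → .
    (3,6)@(7, 13): e=[144,36,0] → X  [on edge]
    (2,7)@(5, 15): e=[168,12,0] → X  [on edge]
  covered (27 px):
    . . . . . . . . . . .
    . . . . . . . . X X .
    . . . . . . . X X X .
    . . . . . . X X X X .
    . . . . . X X X X X .
    . . . . X X X X X X .
    . . . X X X X X . . .
    . . X X . . . . . . .

Answer: [[8,1],[9,1],[7,2],[8,2],[9,2],[6,3],[7,3],[8,3],[9,3],[5,4],[6,4],[7,4],[8,4],[9,4],[4,5],[5,5],[6,5],[7,5],[8,5],[9,5],[3,6],[4,6],[5,6],[6,6],[7,6],[2,7],[3,7]]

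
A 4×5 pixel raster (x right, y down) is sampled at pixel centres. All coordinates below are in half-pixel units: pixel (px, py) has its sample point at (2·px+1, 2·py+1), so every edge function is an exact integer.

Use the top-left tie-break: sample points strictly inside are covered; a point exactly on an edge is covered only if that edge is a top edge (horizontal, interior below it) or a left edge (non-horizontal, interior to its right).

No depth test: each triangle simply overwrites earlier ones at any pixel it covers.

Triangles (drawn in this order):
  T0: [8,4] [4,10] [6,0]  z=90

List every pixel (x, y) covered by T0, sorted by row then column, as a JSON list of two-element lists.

T0:
  2·area = 28
  edge (8, 4)→(4, 10): d=(-4,6) right/bottom  bias=-1
  edge (4, 10)→(6, 0): d=(2,-10) top-left  bias=+0
  edge (6, 0)→(8, 4): d=(2,4) right/bottom  bias=-1
    (3,1)@(7, 3): e=[10,16,2] → X
    (2,2)@(5, 5): e=[14,0,14] → X  [on edge]
    (2,3)@(5, 7): e=[6,4,18] → X
    (3,3)@(7, 7): e=[-6,24,10] → .
    (2,4)@(5, 9): e=[-2,8,22] → .
  covered (4 px):
    . . . .
    . . . X
    . . X X
    . . X .
    . . . .

Answer: [[3,1],[2,2],[3,2],[2,3]]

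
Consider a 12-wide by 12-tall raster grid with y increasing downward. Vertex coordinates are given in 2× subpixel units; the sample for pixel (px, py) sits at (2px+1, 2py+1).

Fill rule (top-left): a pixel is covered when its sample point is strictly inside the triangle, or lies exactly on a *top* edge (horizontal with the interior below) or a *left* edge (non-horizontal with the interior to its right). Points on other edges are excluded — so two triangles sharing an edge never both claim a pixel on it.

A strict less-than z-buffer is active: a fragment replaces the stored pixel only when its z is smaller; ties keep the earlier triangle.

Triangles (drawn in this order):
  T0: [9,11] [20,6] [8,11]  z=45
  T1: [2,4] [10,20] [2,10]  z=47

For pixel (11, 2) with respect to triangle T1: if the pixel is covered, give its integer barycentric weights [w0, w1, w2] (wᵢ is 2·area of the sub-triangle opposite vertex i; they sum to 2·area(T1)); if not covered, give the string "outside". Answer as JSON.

T0:
  2·area = 5  (B↔C swapped to make it positive)
  edge (9, 11)→(8, 11): d=(-1,0) right/bottom  bias=-1
  edge (8, 11)→(20, 6): d=(12,-5) top-left  bias=+0
  edge (20, 6)→(9, 11): d=(-11,5) right/bottom  bias=-1
    (6,4)@(13, 9): e=[2,1,2] → #
    (7,4)@(15, 9): e=[2,11,-8] → ·
    (0,5)@(1, 11): e=[0,-35,40] → ·  [on edge]
    (1,5)@(3, 11): e=[0,-25,30] → ·  [on edge]
    (2,5)@(5, 11): e=[0,-15,20] → ·  [on edge]
    (3,5)@(7, 11): e=[0,-5,10] → ·  [on edge]
    (4,5)@(9, 11): e=[0,5,0] → ·  [on edge]
    (5,5)@(11, 11): e=[0,15,-10] → ·  [on edge]
    (6,5)@(13, 11): e=[0,25,-20] → ·  [on edge]
    (7,5)@(15, 11): e=[0,35,-30] → ·  [on edge]
    (8,5)@(17, 11): e=[0,45,-40] → ·  [on edge]
    (9,5)@(19, 11): e=[0,55,-50] → ·  [on edge]
    (10,5)@(21, 11): e=[0,65,-60] → ·  [on edge]
    (11,5)@(23, 11): e=[0,75,-70] → ·  [on edge]
  covered (1 px):
    · · · · · · · · · · · ·
    · · · · · · · · · · · ·
    · · · · · · · · · · · ·
    · · · · · · · · · · · ·
    · · · · · · # · · · · ·
    · · · · · · · · · · · ·
    · · · · · · · · · · · ·
    · · · · · · · · · · · ·
    · · · · · · · · · · · ·
    · · · · · · · · · · · ·
    · · · · · · · · · · · ·
    · · · · · · · · · · · ·
T1:
  2·area = 48
  edge (2, 4)→(10, 20): d=(8,16) right/bottom  bias=-1
  edge (10, 20)→(2, 10): d=(-8,-10) top-left  bias=+0
  edge (2, 10)→(2, 4): d=(0,-6) top-left  bias=+0
    (1,3)@(3, 7): e=[8,34,6] → #
    (2,3)@(5, 7): e=[-24,54,18] → ·
    (1,4)@(3, 9): e=[24,18,6] → #
    (2,4)@(5, 9): e=[-8,38,18] → ·
    (1,5)@(3, 11): e=[40,2,6] → #
    (2,5)@(5, 11): e=[8,22,18] → #
    (3,5)@(7, 11): e=[-24,42,30] → ·
    (1,6)@(3, 13): e=[56,-14,6] → ·
    (2,6)@(5, 13): e=[24,6,18] → #
    (3,6)@(7, 13): e=[-8,26,30] → ·
    (2,7)@(5, 15): e=[40,-10,18] → ·
    (3,7)@(7, 15): e=[8,10,30] → #
  covered (6 px):
    · · · · · · · · · · · ·
    · · · · · · · · · · · ·
    · · · · · · · · · · · ·
    · # · · · · · · · · · ·
    · # · · · · · · · · · ·
    · # # · · · · · · · · ·
    · · # · · · · · · · · ·
    · · · # · · · · · · · ·
    · · · · · · · · · · · ·
    · · · · · · · · · · · ·
    · · · · · · · · · · · ·
    · · · · · · · · · · · ·

Final: "outside"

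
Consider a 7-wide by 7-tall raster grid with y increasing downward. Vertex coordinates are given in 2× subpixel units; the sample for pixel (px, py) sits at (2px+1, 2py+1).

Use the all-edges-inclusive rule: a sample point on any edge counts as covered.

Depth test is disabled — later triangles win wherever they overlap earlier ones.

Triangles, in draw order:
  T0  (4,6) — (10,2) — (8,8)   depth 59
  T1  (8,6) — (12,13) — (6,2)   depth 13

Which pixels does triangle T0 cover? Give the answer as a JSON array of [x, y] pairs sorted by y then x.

T0:
  2·area = 28
  edge (4, 6)→(10, 2): d=(6,-4) inclusive
  edge (10, 2)→(8, 8): d=(-2,6) inclusive
  edge (8, 8)→(4, 6): d=(-4,-2) inclusive
    (4,1)@(9, 3): e=[2,4,22] → #
    (5,1)@(11, 3): e=[10,-8,26] → ·
    (3,2)@(7, 5): e=[6,12,10] → #
    (4,2)@(9, 5): e=[14,0,14] → #  [on edge]
    (5,2)@(11, 5): e=[22,-12,18] → ·
    (3,3)@(7, 7): e=[18,8,2] → #
    (4,3)@(9, 7): e=[26,-4,6] → ·
    (3,4)@(7, 9): e=[30,4,-6] → ·
    (3,5)@(7, 11): e=[42,0,-14] → ·  [on edge]
  covered (4 px):
    · · · · · · ·
    · · · · # · ·
    · · · # # · ·
    · · · # · · ·
    · · · · · · ·
    · · · · · · ·
    · · · · · · ·
T1:
  2·area = 2  (B↔C swapped to make it positive)
  edge (8, 6)→(6, 2): d=(-2,-4) inclusive
  edge (6, 2)→(12, 13): d=(6,11) inclusive
  edge (12, 13)→(8, 6): d=(-4,-7) inclusive
  covered (0 px):
    · · · · · · ·
    · · · · · · ·
    · · · · · · ·
    · · · · · · ·
    · · · · · · ·
    · · · · · · ·
    · · · · · · ·

Final: [[4,1],[3,2],[4,2],[3,3]]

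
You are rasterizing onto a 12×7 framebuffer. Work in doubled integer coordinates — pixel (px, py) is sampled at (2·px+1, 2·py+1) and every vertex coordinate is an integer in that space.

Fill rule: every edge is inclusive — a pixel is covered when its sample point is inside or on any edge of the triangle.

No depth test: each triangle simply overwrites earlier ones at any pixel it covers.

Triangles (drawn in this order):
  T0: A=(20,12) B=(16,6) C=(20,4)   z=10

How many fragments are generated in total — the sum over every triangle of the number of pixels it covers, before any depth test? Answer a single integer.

T0:
  2·area = 32
  edge (20, 12)→(16, 6): d=(-4,-6) inclusive
  edge (16, 6)→(20, 4): d=(4,-2) inclusive
  edge (20, 4)→(20, 12): d=(0,8) inclusive
    (9,2)@(19, 5): e=[22,2,8] → X
    (10,2)@(21, 5): e=[34,6,-8] → .
    (8,3)@(17, 7): e=[2,6,24] → X
    (10,3)@(21, 7): e=[26,14,-8] → .
    (8,4)@(17, 9): e=[-6,14,24] → .
    (9,4)@(19, 9): e=[6,18,8] → X
    (10,4)@(21, 9): e=[18,22,-8] → .
    (9,5)@(19, 11): e=[-2,26,8] → .
  covered (4 px):
    . . . . . . . . . . . .
    . . . . . . . . . . . .
    . . . . . . . . . X . .
    . . . . . . . . X X . .
    . . . . . . . . . X . .
    . . . . . . . . . . . .
    . . . . . . . . . . . .

Answer: 4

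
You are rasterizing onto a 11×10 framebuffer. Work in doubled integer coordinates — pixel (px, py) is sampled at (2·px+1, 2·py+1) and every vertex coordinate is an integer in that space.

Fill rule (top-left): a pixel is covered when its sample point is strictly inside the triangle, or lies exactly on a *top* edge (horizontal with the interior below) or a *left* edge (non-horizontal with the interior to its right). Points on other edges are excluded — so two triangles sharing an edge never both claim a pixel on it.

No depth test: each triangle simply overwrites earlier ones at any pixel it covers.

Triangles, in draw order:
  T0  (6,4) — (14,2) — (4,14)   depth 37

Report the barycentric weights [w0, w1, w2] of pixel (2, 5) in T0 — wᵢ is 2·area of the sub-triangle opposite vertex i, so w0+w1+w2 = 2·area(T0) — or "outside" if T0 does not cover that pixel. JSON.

T0:
  2·area = 76
  edge (6, 4)→(14, 2): d=(8,-2) top-left  bias=+0
  edge (14, 2)→(4, 14): d=(-10,12) right/bottom  bias=-1
  edge (4, 14)→(6, 4): d=(2,-10) top-left  bias=+0
    (5,1)@(11, 3): e=[2,26,48] → █
    (6,1)@(13, 3): e=[6,2,68] → █
    (7,1)@(15, 3): e=[10,-22,88] → ·
    (3,2)@(7, 5): e=[10,54,12] → █
    (4,2)@(9, 5): e=[14,30,32] → █
    (6,2)@(13, 5): e=[22,-18,72] → ·
    (3,3)@(7, 7): e=[26,34,16] → █
    (5,3)@(11, 7): e=[34,-14,56] → ·
    (2,4)@(5, 9): e=[38,38,0] → █  [on edge]
    (4,4)@(9, 9): e=[46,-10,40] → ·
    (2,5)@(5, 11): e=[54,18,4] → █
    (3,5)@(7, 11): e=[58,-6,24] → ·
    (1,9)@(3, 19): e=[114,-38,0] → ·  [on edge]
  covered (10 px):
    · · · · · · · · · · ·
    · · · · · █ █ · · · ·
    · · · █ █ █ · · · · ·
    · · · █ █ · · · · · ·
    · · █ █ · · · · · · ·
    · · █ · · · · · · · ·
    · · · · · · · · · · ·
    · · · · · · · · · · ·
    · · · · · · · · · · ·
    · · · · · · · · · · ·

Answer: [18,4,54]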